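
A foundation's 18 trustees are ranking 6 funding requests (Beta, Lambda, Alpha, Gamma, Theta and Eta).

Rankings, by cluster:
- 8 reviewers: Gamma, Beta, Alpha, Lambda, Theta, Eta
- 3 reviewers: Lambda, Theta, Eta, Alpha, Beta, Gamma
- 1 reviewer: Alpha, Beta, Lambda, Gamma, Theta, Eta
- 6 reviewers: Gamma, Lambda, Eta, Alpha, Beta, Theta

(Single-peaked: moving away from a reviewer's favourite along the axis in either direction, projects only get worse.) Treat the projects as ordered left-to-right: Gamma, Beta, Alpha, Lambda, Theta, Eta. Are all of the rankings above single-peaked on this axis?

Axis positions: Gamma=1, Beta=2, Alpha=3, Lambda=4, Theta=5, Eta=6.
Cluster 1 (peak Gamma at position 1): ranking walks positions 1-2-3-4-5-6, expanding outward from the peak — single-peaked.
Cluster 2 (peak Lambda at position 4): ranking walks positions 4-5-6-3-2-1, expanding outward from the peak — single-peaked.
Cluster 3 (peak Alpha at position 3): ranking walks positions 3-2-4-1-5-6, expanding outward from the peak — single-peaked.
Cluster 4: ranking walks positions 1-4-6-3-2-5; Lambda is ranked above Beta even though Beta lies between Lambda and the peak Gamma on the axis — preferences dip and rise again. Not single-peaked.
Cluster 4 violates single-peakedness, so the profile is not single-peaked on this axis.

no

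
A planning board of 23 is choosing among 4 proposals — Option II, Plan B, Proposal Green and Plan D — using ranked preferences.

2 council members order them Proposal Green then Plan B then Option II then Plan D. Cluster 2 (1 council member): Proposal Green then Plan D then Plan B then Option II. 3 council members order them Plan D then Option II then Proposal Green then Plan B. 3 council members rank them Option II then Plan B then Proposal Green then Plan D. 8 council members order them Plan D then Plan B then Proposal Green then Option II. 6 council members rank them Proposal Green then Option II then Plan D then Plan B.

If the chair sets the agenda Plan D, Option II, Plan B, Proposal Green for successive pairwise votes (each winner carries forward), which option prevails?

Proposal Green

Round 1: Plan D vs Option II — 12–11, Plan D advances.
Round 2: Plan D vs Plan B — 18–5, Plan D advances.
Round 3: Plan D vs Proposal Green — 11–12, Proposal Green advances.
Proposal Green survives the agenda.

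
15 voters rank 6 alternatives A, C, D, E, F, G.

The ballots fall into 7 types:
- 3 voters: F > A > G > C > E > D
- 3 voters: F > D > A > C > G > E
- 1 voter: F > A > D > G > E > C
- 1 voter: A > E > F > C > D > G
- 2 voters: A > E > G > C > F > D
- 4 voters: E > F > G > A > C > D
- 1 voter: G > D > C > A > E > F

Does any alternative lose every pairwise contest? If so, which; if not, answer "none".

Pairwise majorities:
A vs C: A, 14–1.
A vs D: A preferred on 3+1+1+2+4 = 11 ballots; A wins 11–4.
A–E: A 11–4.
A vs F: F wins 11–4.
A–G: A 10–5.
C vs D: C preferred on 3+1+2+4 = 10 ballots; C wins 10–5.
C vs E: C is ranked higher on 3+3+1 = 7 ballots, E on 8. E wins 8–7.
C vs F: C preferred on 2+1 = 3 ballots; F wins 12–3.
C–G: G 11–4.
D vs E: E wins 10–5.
D vs F: 1 for D, 14 for F — F by 14–1.
D vs G: D is ranked higher on 3+1+1 = 5 ballots, G on 10. G wins 10–5.
E vs F: E, 8–7.
E vs G: E is ranked higher on 1+2+4 = 7 ballots, G on 8. G wins 8–7.
F vs G: F, 12–3.
Only D has no wins; D is the Condorcet loser.

D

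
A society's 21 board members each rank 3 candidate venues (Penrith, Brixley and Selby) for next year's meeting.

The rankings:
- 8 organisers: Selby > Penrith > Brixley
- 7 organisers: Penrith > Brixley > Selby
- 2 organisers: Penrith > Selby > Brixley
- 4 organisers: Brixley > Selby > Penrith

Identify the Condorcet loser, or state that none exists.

none

Pairwise majorities:
Penrith vs Brixley: Penrith preferred on 8+7+2 = 17 ballots; Penrith wins 17–4.
Penrith vs Selby: Penrith preferred on 7+2 = 9 ballots; Selby wins 12–9.
Brixley–Selby: Brixley 11–10.
Every city wins at least one matchup (Penrith beats Brixley; Brixley beats Selby; Selby beats Penrith), so there is no Condorcet loser.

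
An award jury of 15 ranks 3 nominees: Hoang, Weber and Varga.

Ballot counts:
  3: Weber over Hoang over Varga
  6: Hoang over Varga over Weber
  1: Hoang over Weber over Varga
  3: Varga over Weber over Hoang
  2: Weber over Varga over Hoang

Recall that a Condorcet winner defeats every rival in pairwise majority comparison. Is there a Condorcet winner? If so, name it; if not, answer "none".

none

Head-to-head results (15 jurors):
Hoang vs Weber: Weber wins 8–7.
Hoang vs Varga: Hoang, 10–5.
Weber vs Varga: Varga wins 9–6.
Every nominee loses at least once (Hoang loses to Weber; Weber loses to Varga; Varga loses to Hoang). The majority relation contains the cycle Hoang beats Varga beats Weber beats Hoang, so there is no Condorcet winner.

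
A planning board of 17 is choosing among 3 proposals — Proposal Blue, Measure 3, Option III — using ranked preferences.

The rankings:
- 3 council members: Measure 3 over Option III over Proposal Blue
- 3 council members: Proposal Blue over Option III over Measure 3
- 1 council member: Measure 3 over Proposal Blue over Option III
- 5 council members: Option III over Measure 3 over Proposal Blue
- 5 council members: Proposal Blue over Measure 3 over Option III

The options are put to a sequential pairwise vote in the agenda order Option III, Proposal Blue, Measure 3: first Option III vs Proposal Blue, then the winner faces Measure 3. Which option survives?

Round 1: Option III vs Proposal Blue — 8–9, Proposal Blue advances.
Round 2: Proposal Blue vs Measure 3 — 8–9, Measure 3 advances.
The agenda winner is Measure 3.

Measure 3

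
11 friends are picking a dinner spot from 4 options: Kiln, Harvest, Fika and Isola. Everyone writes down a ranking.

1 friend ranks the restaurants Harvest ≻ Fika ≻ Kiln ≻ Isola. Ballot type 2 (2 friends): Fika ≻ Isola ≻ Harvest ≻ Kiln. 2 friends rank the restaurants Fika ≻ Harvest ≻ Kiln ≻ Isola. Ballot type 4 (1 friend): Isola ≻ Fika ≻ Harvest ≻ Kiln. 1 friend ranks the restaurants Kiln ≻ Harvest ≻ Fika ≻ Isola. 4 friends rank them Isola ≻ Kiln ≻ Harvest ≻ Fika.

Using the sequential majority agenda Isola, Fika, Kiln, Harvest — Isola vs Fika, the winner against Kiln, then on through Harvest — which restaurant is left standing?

Harvest

Round 1: Isola vs Fika — 5–6, Fika advances.
Round 2: Fika vs Kiln — 6–5, Fika advances.
Round 3: Fika vs Harvest — 5–6, Harvest advances.
The agenda winner is Harvest.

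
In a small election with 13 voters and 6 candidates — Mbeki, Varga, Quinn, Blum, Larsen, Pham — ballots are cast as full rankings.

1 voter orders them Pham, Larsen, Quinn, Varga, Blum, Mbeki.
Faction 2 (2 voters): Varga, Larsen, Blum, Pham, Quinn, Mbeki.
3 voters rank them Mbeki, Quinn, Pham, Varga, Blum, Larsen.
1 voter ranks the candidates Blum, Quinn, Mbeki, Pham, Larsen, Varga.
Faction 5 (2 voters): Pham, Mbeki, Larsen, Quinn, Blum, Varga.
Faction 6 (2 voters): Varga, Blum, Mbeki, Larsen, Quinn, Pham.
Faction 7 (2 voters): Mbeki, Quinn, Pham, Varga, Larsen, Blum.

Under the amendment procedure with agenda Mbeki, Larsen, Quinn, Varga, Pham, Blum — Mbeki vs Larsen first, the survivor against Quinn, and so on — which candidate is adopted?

Round 1: Mbeki vs Larsen — 10–3, Mbeki advances.
Round 2: Mbeki vs Quinn — 9–4, Mbeki advances.
Round 3: Mbeki vs Varga — 8–5, Mbeki advances.
Round 4: Mbeki vs Pham — 8–5, Mbeki advances.
Round 5: Mbeki vs Blum — 7–6, Mbeki advances.
The agenda winner is Mbeki.

Mbeki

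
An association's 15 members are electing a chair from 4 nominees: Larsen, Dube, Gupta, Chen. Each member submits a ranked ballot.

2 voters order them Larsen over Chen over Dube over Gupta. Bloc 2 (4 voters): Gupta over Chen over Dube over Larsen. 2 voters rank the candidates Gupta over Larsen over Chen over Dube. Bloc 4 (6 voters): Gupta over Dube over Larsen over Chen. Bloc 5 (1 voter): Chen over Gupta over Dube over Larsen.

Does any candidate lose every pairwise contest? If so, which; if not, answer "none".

none

Pairwise majorities:
Larsen vs Dube: Dube wins 11–4.
Larsen–Gupta: Gupta 13–2.
Larsen vs Chen: Larsen, 10–5.
Dube vs Gupta: 2 to 13, Gupta.
Dube vs Chen: 6 for Dube, 9 for Chen — Chen by 9–6.
Gupta–Chen: Gupta 12–3.
No candidate is winless: Larsen beats Chen; Dube beats Larsen; Gupta beats Larsen; Chen beats Dube. There is no Condorcet loser.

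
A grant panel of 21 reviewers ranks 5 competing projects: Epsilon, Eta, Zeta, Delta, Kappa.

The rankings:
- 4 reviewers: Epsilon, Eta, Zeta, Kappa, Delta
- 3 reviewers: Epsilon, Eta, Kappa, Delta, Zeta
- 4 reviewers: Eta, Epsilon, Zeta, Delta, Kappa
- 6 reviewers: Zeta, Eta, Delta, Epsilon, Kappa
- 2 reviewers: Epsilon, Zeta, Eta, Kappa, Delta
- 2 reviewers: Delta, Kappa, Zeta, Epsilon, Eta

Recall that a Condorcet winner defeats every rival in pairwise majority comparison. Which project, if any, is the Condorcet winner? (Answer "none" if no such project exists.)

Head-to-head results (21 reviewers):
Epsilon vs Eta: Epsilon wins 11–10.
Epsilon vs Zeta: Epsilon preferred on 4+3+4+2 = 13 ballots; Epsilon wins 13–8.
Epsilon vs Delta: Epsilon is ranked higher on 4+3+4+2 = 13 ballots, Delta on 8. Epsilon wins 13–8.
Epsilon vs Kappa: 19 to 2, Epsilon.
Eta vs Zeta: Eta, 11–10.
Eta–Delta: Eta 19–2.
Eta vs Kappa: Eta is ranked higher on 4+3+4+6+2 = 19 ballots, Kappa on 2. Eta wins 19–2.
Zeta–Delta: Zeta 16–5.
Zeta–Kappa: Zeta 16–5.
Delta vs Kappa: Delta wins 12–9.
Only Epsilon has no losses; Epsilon is the Condorcet winner.

Epsilon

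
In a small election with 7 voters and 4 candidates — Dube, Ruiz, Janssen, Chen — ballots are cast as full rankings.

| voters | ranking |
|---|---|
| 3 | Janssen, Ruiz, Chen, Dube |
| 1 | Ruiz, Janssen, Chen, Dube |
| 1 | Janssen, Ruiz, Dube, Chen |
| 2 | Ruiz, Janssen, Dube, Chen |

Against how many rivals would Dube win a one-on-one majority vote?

Dube against each rival (7 voters):
Dube vs Ruiz: Dube preferred on 0 ballots; Ruiz wins 7–0.
Dube vs Janssen: Dube is ranked higher on 0 ballots, Janssen on 7. Janssen wins 7–0.
Dube vs Chen: Chen, 4–3.
Dube beats no one; loses to Ruiz, Janssen, Chen — 0 pairwise wins.

0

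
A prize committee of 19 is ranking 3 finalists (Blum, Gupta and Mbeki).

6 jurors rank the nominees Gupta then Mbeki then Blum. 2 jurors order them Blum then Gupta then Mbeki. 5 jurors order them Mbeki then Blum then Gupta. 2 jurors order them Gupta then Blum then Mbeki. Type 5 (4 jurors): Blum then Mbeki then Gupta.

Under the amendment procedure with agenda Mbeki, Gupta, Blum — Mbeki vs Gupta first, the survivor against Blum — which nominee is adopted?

Blum

Round 1: Mbeki vs Gupta — 9–10, Gupta advances.
Round 2: Gupta vs Blum — 8–11, Blum advances.
Blum survives the agenda.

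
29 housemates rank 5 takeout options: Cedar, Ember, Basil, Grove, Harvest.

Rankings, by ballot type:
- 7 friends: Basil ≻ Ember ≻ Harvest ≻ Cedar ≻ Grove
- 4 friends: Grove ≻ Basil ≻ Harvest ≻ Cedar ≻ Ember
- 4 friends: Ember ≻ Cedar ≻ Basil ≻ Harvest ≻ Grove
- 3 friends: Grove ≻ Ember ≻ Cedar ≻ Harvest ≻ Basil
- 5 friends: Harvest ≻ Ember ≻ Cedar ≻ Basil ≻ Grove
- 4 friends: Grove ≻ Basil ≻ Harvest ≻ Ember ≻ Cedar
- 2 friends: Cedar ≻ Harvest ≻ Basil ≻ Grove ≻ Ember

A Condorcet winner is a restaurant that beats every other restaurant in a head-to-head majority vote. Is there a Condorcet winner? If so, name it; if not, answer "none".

Check each pair by majority over 29 ballots:
Cedar vs Ember: Ember wins 23–6.
Cedar–Basil: Basil 15–14.
Cedar vs Grove: Cedar, 18–11.
Cedar vs Harvest: Harvest, 20–9.
Ember vs Basil: Basil, 17–12.
Ember–Grove: Ember 16–13.
Ember–Harvest: Harvest 15–14.
Basil vs Grove: Basil wins 18–11.
Basil–Harvest: Basil 19–10.
Grove vs Harvest: Harvest wins 18–11.
Basil wins every pairwise contest, so Basil is the Condorcet winner.

Basil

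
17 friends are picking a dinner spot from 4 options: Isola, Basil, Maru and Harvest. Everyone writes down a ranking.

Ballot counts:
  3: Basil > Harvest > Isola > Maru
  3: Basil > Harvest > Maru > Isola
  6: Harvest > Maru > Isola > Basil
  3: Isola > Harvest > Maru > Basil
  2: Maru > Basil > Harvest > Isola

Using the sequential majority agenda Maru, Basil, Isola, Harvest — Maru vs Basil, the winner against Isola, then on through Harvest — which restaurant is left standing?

Round 1: Maru vs Basil — 11–6, Maru advances.
Round 2: Maru vs Isola — 11–6, Maru advances.
Round 3: Maru vs Harvest — 2–15, Harvest advances.
Harvest survives the agenda.

Harvest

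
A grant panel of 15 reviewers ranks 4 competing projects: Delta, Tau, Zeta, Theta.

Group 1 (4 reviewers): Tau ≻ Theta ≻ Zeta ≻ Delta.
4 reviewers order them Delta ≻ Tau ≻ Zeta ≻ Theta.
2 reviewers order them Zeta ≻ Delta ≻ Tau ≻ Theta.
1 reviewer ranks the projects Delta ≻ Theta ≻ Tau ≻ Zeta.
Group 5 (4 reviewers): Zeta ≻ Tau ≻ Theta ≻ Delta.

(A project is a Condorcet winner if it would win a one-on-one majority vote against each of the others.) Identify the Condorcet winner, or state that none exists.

Tau

Pairwise majorities:
Delta vs Tau: Delta preferred on 4+2+1 = 7 ballots; Tau wins 8–7.
Delta vs Zeta: 4+1 = 5 for Delta, 10 for Zeta — Zeta by 10–5.
Delta vs Theta: Delta preferred on 4+2+1 = 7 ballots; Theta wins 8–7.
Tau vs Zeta: Tau is ranked higher on 4+4+1 = 9 ballots, Zeta on 6. Tau wins 9–6.
Tau vs Theta: 14 to 1, Tau.
Zeta vs Theta: 4+2+4 = 10 for Zeta, 5 for Theta — Zeta by 10–5.
Tau wins every pairwise contest, so Tau is the Condorcet winner.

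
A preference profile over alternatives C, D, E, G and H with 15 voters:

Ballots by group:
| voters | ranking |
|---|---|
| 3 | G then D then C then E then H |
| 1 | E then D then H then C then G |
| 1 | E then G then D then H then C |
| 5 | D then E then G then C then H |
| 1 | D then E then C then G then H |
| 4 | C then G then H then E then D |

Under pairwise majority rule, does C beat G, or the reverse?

G

Ballots ranking C above G: 1 + 1 + 4 = 6.
Ballots ranking G above C: 15 − 6 = 9.
G wins the head-to-head 9–6.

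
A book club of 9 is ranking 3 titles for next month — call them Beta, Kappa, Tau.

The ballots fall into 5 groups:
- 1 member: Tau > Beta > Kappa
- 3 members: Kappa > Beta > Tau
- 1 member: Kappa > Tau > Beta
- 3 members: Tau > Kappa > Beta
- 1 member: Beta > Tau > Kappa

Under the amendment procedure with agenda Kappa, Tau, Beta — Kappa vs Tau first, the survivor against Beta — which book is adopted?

Tau

Round 1: Kappa vs Tau — 4–5, Tau advances.
Round 2: Tau vs Beta — 5–4, Tau advances.
Tau survives the agenda.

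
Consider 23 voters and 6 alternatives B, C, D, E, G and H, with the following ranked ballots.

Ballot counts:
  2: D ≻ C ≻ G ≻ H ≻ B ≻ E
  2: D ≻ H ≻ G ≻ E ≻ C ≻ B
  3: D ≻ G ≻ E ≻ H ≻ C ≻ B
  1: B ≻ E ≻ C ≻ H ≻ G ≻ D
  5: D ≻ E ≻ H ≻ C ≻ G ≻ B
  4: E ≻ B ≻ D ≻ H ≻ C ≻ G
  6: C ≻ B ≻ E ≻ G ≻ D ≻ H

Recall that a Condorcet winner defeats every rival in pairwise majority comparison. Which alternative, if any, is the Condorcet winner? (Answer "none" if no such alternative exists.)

D

Head-to-head results (23 voters):
B vs C: C wins 18–5.
B vs D: 11 to 12, D.
B vs E: E, 14–9.
B vs G: G, 12–11.
B–H: H 12–11.
C vs D: C preferred on 1+6 = 7 ballots; D wins 16–7.
C vs E: C preferred on 2+6 = 8 ballots; E wins 15–8.
C vs G: C wins 18–5.
C vs H: C preferred on 2+1+6 = 9 ballots; H wins 14–9.
D–E: D 12–11.
D vs G: 2+2+3+5+4 = 16 for D, 7 for G — D by 16–7.
D vs H: 2+2+3+5+4+6 = 22 for D, 1 for H — D by 22–1.
E vs G: E, 16–7.
E vs H: E wins 19–4.
G–H: H 12–11.
D beats each of B, C, E, G, H — D is the Condorcet winner.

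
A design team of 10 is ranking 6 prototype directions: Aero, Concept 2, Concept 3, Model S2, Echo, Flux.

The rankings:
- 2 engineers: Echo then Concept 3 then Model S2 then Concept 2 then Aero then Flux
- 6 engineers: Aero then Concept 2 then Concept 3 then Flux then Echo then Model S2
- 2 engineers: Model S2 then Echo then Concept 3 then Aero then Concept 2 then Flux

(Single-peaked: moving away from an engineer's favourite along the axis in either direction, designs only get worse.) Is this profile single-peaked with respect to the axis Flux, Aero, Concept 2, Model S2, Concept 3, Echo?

Axis positions: Flux=1, Aero=2, Concept 2=3, Model S2=4, Concept 3=5, Echo=6.
Cluster 1 (peak Echo at position 6): ranking walks positions 6-5-4-3-2-1, expanding outward from the peak — single-peaked.
Cluster 2: ranking walks positions 2-3-5-1-6-4; Concept 3 is ranked above Model S2 even though Model S2 lies between Concept 3 and the peak Aero on the axis — preferences dip and rise again. Not single-peaked.
Cluster 3: ranking walks positions 4-6-5-2-3-1; Echo is ranked above Concept 3 even though Concept 3 lies between Echo and the peak Model S2 on the axis — preferences dip and rise again. Not single-peaked.
Cluster 2 violates single-peakedness, so the profile is not single-peaked on this axis.

no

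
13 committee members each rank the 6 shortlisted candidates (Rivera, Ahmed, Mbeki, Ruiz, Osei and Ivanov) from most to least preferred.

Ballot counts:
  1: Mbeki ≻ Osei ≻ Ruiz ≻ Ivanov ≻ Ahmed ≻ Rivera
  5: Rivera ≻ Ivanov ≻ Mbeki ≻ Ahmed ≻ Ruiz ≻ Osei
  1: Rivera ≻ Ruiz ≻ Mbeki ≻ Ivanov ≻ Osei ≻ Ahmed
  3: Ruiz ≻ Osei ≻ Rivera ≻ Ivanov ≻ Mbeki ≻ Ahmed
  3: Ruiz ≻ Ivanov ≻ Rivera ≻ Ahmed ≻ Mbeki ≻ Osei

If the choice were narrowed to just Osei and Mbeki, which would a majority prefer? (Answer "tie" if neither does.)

Ballots ranking Osei above Mbeki: 3.
Ballots ranking Mbeki above Osei: 13 − 3 = 10.
Mbeki wins the head-to-head 10–3.

Mbeki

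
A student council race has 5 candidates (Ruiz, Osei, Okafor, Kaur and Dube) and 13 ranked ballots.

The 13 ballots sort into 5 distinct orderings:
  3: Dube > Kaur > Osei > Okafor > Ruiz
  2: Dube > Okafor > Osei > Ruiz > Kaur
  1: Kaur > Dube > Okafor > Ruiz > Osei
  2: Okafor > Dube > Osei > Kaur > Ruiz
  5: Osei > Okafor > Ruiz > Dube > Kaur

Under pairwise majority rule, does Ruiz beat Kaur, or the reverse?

Ballots ranking Ruiz above Kaur: 2 + 5 = 7.
Ballots ranking Kaur above Ruiz: 13 − 7 = 6.
Ruiz wins the head-to-head 7–6.

Ruiz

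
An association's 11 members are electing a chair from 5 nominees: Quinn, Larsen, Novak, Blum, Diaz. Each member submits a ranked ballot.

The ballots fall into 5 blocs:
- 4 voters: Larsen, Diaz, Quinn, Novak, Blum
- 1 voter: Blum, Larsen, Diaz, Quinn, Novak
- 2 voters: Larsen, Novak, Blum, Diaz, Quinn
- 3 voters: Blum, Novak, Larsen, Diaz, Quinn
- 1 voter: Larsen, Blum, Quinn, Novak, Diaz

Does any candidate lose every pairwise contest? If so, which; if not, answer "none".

none

Head-to-head results (11 voters):
Quinn–Larsen: Larsen 11–0.
Quinn vs Novak: Quinn preferred on 4+1+1 = 6 ballots; Quinn wins 6–5.
Quinn vs Blum: Quinn is ranked higher on 4 ballots, Blum on 7. Blum wins 7–4.
Quinn vs Diaz: Diaz wins 10–1.
Larsen vs Novak: Larsen, 8–3.
Larsen–Blum: Larsen 7–4.
Larsen–Diaz: Larsen 11–0.
Novak–Blum: Novak 6–5.
Novak vs Diaz: 2+3+1 = 6 for Novak, 5 for Diaz — Novak by 6–5.
Blum vs Diaz: Blum wins 7–4.
Each candidate has at least one pairwise win (Quinn beats Novak; Larsen beats Quinn; Novak beats Blum; Blum beats Quinn; Diaz beats Quinn) — no Condorcet loser.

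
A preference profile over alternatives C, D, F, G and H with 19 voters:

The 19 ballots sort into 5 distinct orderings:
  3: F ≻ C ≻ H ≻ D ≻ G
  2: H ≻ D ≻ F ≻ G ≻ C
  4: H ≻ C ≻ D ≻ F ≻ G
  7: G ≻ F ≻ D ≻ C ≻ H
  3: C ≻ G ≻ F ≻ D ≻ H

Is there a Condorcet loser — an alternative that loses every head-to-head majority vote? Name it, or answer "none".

H

Pairwise majorities:
C vs D: C preferred on 3+4+3 = 10 ballots; C wins 10–9.
C vs F: F, 12–7.
C vs G: C wins 10–9.
C vs H: C, 13–6.
D vs F: 2+4 = 6 for D, 13 for F — F by 13–6.
D vs G: 3+2+4 = 9 for D, 10 for G — G by 10–9.
D vs H: D preferred on 7+3 = 10 ballots; D wins 10–9.
F vs G: 9 to 10, G.
F vs H: F preferred on 3+7+3 = 13 ballots; F wins 13–6.
G vs H: G preferred on 7+3 = 10 ballots; G wins 10–9.
H is beaten in every head-to-head and is the Condorcet loser.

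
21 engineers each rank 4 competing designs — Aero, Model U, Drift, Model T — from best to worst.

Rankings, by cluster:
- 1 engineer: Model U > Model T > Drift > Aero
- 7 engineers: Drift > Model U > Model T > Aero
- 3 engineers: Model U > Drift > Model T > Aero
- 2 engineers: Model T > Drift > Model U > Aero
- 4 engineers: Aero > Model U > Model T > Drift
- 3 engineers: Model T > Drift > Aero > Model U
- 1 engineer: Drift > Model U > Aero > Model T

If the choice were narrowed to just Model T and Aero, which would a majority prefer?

Model T

Ballots ranking Model T above Aero: 1 + 7 + 3 + 2 + 3 = 16.
Ballots ranking Aero above Model T: 21 − 16 = 5.
Model T wins the head-to-head 16–5.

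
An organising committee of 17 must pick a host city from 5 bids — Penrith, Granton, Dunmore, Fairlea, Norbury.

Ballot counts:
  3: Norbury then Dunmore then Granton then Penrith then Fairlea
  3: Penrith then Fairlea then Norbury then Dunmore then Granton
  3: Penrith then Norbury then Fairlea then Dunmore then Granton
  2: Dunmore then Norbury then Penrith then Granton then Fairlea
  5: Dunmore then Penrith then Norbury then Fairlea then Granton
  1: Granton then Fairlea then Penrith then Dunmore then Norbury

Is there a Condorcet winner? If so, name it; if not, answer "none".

none

Check each pair by majority over 17 ballots:
Penrith vs Granton: Penrith wins 13–4.
Penrith–Dunmore: Dunmore 10–7.
Penrith vs Fairlea: Penrith wins 16–1.
Penrith vs Norbury: Penrith wins 12–5.
Granton vs Dunmore: Dunmore wins 16–1.
Granton vs Fairlea: Fairlea, 11–6.
Granton vs Norbury: Norbury wins 16–1.
Dunmore vs Fairlea: Dunmore wins 10–7.
Dunmore vs Norbury: Norbury wins 9–8.
Fairlea vs Norbury: Norbury wins 13–4.
Every city loses at least once (Penrith loses to Dunmore; Granton loses to Penrith; Dunmore loses to Norbury; Fairlea loses to Penrith; Norbury loses to Penrith). The majority relation contains the cycle Penrith → Norbury → Dunmore → Penrith, so there is no Condorcet winner.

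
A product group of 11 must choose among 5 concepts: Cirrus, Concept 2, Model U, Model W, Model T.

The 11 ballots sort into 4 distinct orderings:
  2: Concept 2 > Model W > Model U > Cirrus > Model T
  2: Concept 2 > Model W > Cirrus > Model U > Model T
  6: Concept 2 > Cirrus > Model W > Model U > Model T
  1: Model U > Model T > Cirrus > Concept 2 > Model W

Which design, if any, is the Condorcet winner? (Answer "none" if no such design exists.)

Head-to-head results (11 engineers):
Cirrus vs Concept 2: Concept 2, 10–1.
Cirrus vs Model U: 2+6 = 8 for Cirrus, 3 for Model U — Cirrus by 8–3.
Cirrus vs Model W: Cirrus wins 7–4.
Cirrus vs Model T: Cirrus is ranked higher on 2+2+6 = 10 ballots, Model T on 1. Cirrus wins 10–1.
Concept 2 vs Model U: 10 to 1, Concept 2.
Concept 2 vs Model W: Concept 2 preferred on 2+2+6+1 = 11 ballots; Concept 2 wins 11–0.
Concept 2–Model T: Concept 2 10–1.
Model U vs Model W: Model U preferred on 1 ballot; Model W wins 10–1.
Model U–Model T: Model U 11–0.
Model W vs Model T: Model W wins 10–1.
Concept 2 beats each of Cirrus, Model U, Model W, Model T — Concept 2 is the Condorcet winner.

Concept 2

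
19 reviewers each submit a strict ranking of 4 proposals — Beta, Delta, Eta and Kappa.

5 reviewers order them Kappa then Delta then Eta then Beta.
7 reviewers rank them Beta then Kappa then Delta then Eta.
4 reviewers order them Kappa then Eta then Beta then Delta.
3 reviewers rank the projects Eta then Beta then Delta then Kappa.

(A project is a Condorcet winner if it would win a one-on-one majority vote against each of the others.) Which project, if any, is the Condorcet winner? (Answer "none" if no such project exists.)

none

Check each pair by majority over 19 ballots:
Beta vs Delta: Beta, 14–5.
Beta vs Eta: Eta, 12–7.
Beta vs Kappa: Beta, 10–9.
Delta vs Eta: Delta, 12–7.
Delta–Kappa: Kappa 16–3.
Eta vs Kappa: Kappa wins 16–3.
Every project loses at least once (Beta loses to Eta; Delta loses to Beta; Eta loses to Delta; Kappa loses to Beta). The majority relation contains the cycle Beta beats Delta beats Eta beats Beta, so there is no Condorcet winner.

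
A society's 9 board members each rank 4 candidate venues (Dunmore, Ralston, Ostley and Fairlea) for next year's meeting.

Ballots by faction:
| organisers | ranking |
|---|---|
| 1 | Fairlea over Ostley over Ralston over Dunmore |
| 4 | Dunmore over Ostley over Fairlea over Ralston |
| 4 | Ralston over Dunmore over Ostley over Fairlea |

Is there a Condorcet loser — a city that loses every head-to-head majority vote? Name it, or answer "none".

none

Head-to-head results (9 organisers):
Dunmore vs Ralston: Ralston, 5–4.
Dunmore vs Ostley: Dunmore, 8–1.
Dunmore vs Fairlea: Dunmore is ranked higher on 4+4 = 8 ballots, Fairlea on 1. Dunmore wins 8–1.
Ralston vs Ostley: Ostley wins 5–4.
Ralston vs Fairlea: Fairlea wins 5–4.
Ostley vs Fairlea: Ostley is ranked higher on 4+4 = 8 ballots, Fairlea on 1. Ostley wins 8–1.
No city is winless: Dunmore beats Ostley; Ralston beats Dunmore; Ostley beats Ralston; Fairlea beats Ralston. There is no Condorcet loser.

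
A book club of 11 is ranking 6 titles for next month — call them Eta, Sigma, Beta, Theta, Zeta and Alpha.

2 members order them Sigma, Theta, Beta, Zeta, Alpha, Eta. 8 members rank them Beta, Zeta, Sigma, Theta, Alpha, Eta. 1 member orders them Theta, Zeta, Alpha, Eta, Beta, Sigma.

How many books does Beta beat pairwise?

Beta against each rival (11 members):
Beta vs Eta: 10 to 1, Beta.
Beta vs Sigma: Beta wins 9–2.
Beta vs Theta: Beta is ranked higher on 8 ballots, Theta on 3. Beta wins 8–3.
Beta–Zeta: Beta 10–1.
Beta vs Alpha: 2+8 = 10 for Beta, 1 for Alpha — Beta by 10–1.
Beta beats Eta, Sigma, Theta, Zeta, Alpha — 5 pairwise wins.

5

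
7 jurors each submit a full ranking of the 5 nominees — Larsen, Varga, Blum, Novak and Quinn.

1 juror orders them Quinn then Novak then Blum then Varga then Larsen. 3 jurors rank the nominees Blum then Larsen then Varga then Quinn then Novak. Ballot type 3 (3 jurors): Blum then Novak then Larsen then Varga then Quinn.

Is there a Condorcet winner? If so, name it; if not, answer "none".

Check each pair by majority over 7 ballots:
Larsen vs Varga: Larsen is ranked higher on 3+3 = 6 ballots, Varga on 1. Larsen wins 6–1.
Larsen vs Blum: Larsen is ranked higher on 0 ballots, Blum on 7. Blum wins 7–0.
Larsen vs Novak: 3 to 4, Novak.
Larsen vs Quinn: Larsen preferred on 3+3 = 6 ballots; Larsen wins 6–1.
Varga vs Blum: 0 for Varga, 7 for Blum — Blum by 7–0.
Varga vs Novak: 3 for Varga, 4 for Novak — Novak by 4–3.
Varga vs Quinn: Varga preferred on 3+3 = 6 ballots; Varga wins 6–1.
Blum vs Novak: Blum preferred on 3+3 = 6 ballots; Blum wins 6–1.
Blum vs Quinn: Blum is ranked higher on 3+3 = 6 ballots, Quinn on 1. Blum wins 6–1.
Novak vs Quinn: Novak is ranked higher on 3 ballots, Quinn on 4. Quinn wins 4–3.
Blum wins every pairwise contest, so Blum is the Condorcet winner.

Blum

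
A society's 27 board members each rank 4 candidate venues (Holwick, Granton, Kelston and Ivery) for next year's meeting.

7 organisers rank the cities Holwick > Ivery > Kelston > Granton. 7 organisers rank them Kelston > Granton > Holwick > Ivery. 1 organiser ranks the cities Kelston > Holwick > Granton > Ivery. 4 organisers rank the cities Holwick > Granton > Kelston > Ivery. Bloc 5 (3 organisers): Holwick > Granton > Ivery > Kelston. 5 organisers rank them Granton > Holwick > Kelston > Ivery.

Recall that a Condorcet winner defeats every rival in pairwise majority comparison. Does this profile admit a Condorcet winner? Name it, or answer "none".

Head-to-head results (27 organisers):
Holwick vs Granton: 15 to 12, Holwick.
Holwick vs Kelston: Holwick is ranked higher on 7+4+3+5 = 19 ballots, Kelston on 8. Holwick wins 19–8.
Holwick vs Ivery: 7+7+1+4+3+5 = 27 for Holwick, 0 for Ivery — Holwick by 27–0.
Granton vs Kelston: 12 to 15, Kelston.
Granton vs Ivery: Granton is ranked higher on 7+1+4+3+5 = 20 ballots, Ivery on 7. Granton wins 20–7.
Kelston vs Ivery: 7+1+4+5 = 17 for Kelston, 10 for Ivery — Kelston by 17–10.
Only Holwick has no losses; Holwick is the Condorcet winner.

Holwick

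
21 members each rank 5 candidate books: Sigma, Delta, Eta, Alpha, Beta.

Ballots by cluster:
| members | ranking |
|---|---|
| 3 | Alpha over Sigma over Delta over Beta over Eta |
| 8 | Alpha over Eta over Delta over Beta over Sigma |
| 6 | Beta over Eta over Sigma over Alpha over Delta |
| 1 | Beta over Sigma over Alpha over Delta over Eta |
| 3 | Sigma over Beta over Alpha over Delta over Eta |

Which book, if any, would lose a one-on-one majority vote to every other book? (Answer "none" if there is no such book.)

Pairwise majorities:
Sigma vs Delta: Sigma preferred on 3+6+1+3 = 13 ballots; Sigma wins 13–8.
Sigma vs Eta: Eta wins 14–7.
Sigma vs Alpha: 6+1+3 = 10 for Sigma, 11 for Alpha — Alpha by 11–10.
Sigma vs Beta: Sigma is ranked higher on 3+3 = 6 ballots, Beta on 15. Beta wins 15–6.
Delta vs Eta: Eta, 14–7.
Delta vs Alpha: 0 to 21, Alpha.
Delta–Beta: Delta 11–10.
Eta vs Alpha: 6 to 15, Alpha.
Eta vs Beta: Beta wins 13–8.
Alpha–Beta: Alpha 11–10.
Every book wins at least one matchup (Sigma beats Delta; Delta beats Beta; Eta beats Sigma; Alpha beats Sigma; Beta beats Sigma), so there is no Condorcet loser.

none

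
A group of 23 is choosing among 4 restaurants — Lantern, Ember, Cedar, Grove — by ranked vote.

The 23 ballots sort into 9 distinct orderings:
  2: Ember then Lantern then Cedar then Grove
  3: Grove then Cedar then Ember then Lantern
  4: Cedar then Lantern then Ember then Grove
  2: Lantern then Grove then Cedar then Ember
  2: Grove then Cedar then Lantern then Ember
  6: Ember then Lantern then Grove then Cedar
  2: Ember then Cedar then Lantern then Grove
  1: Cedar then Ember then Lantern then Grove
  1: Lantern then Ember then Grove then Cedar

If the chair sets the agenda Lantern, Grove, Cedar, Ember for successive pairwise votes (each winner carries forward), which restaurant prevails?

Cedar

Round 1: Lantern vs Grove — 18–5, Lantern advances.
Round 2: Lantern vs Cedar — 11–12, Cedar advances.
Round 3: Cedar vs Ember — 12–11, Cedar advances.
The agenda winner is Cedar.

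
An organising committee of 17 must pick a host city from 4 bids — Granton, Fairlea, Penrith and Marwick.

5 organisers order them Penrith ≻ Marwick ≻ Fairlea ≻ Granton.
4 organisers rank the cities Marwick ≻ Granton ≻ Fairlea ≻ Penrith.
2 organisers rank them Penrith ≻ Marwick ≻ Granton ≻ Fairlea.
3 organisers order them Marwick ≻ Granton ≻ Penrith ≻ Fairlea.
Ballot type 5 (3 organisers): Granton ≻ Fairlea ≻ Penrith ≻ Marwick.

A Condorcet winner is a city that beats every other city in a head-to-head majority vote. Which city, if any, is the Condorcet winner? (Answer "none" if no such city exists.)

Head-to-head results (17 organisers):
Granton–Fairlea: Granton 12–5.
Granton vs Penrith: Granton wins 10–7.
Granton–Marwick: Marwick 14–3.
Fairlea vs Penrith: Penrith, 10–7.
Fairlea–Marwick: Marwick 14–3.
Penrith vs Marwick: Penrith, 10–7.
No city is unbeaten: Granton loses to Marwick; Fairlea loses to Granton; Penrith loses to Granton; Marwick loses to Penrith. In particular Granton > Penrith > Marwick > Granton is a majority cycle — no Condorcet winner exists.

none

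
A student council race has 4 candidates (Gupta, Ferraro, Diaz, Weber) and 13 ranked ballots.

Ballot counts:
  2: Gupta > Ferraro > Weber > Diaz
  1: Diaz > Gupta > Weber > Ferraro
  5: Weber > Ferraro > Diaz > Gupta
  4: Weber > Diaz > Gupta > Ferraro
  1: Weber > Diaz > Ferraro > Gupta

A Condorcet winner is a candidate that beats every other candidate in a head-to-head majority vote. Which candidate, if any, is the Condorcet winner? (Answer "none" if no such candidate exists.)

Pairwise majorities:
Gupta vs Ferraro: 7 to 6, Gupta.
Gupta vs Diaz: Gupta preferred on 2 ballots; Diaz wins 11–2.
Gupta vs Weber: 2+1 = 3 for Gupta, 10 for Weber — Weber by 10–3.
Ferraro vs Diaz: Ferraro preferred on 2+5 = 7 ballots; Ferraro wins 7–6.
Ferraro vs Weber: Ferraro is ranked higher on 2 ballots, Weber on 11. Weber wins 11–2.
Diaz vs Weber: 1 for Diaz, 12 for Weber — Weber by 12–1.
Weber wins every pairwise contest, so Weber is the Condorcet winner.

Weber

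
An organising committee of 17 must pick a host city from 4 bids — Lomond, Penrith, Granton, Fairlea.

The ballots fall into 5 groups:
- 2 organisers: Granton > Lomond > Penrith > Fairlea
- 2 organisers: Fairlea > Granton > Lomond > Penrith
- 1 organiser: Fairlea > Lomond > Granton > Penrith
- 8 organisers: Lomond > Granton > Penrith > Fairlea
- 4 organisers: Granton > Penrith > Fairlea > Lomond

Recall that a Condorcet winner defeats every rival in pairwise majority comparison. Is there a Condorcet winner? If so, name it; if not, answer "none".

Check each pair by majority over 17 ballots:
Lomond vs Penrith: Lomond, 13–4.
Lomond–Granton: Lomond 9–8.
Lomond–Fairlea: Lomond 10–7.
Penrith vs Granton: Granton wins 17–0.
Penrith vs Fairlea: Penrith, 14–3.
Granton vs Fairlea: Granton wins 14–3.
Lomond wins every pairwise contest, so Lomond is the Condorcet winner.

Lomond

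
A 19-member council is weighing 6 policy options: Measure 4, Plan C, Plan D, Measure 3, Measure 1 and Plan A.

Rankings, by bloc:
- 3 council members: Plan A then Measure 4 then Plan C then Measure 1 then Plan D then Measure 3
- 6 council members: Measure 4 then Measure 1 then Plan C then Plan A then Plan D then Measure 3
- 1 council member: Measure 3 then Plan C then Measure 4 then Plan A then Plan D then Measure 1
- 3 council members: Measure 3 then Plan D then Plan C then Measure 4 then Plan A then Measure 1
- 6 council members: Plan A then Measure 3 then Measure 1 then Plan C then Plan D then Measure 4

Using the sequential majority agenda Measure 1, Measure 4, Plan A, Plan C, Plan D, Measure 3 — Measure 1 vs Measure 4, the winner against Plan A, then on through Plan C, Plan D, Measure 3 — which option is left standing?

Measure 3

Round 1: Measure 1 vs Measure 4 — 6–13, Measure 4 advances.
Round 2: Measure 4 vs Plan A — 10–9, Measure 4 advances.
Round 3: Measure 4 vs Plan C — 9–10, Plan C advances.
Round 4: Plan C vs Plan D — 16–3, Plan C advances.
Round 5: Plan C vs Measure 3 — 9–10, Measure 3 advances.
The agenda winner is Measure 3.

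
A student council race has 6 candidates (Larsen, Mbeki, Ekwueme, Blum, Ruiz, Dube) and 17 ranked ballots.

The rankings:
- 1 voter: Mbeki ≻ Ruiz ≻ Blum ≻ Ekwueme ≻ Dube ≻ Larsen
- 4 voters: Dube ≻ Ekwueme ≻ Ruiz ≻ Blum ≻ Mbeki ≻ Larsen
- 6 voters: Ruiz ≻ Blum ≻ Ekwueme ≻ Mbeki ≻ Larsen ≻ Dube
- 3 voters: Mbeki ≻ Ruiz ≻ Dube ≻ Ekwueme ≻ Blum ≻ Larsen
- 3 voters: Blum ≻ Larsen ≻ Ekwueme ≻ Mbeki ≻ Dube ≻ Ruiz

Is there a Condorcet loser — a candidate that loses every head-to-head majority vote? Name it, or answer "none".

Pairwise majorities:
Larsen vs Mbeki: Mbeki, 14–3.
Larsen vs Ekwueme: Larsen preferred on 3 ballots; Ekwueme wins 14–3.
Larsen vs Blum: Blum wins 17–0.
Larsen vs Ruiz: Ruiz wins 14–3.
Larsen vs Dube: Larsen, 9–8.
Mbeki vs Ekwueme: Mbeki is ranked higher on 1+3 = 4 ballots, Ekwueme on 13. Ekwueme wins 13–4.
Mbeki vs Blum: Blum, 13–4.
Mbeki vs Ruiz: Mbeki is ranked higher on 1+3+3 = 7 ballots, Ruiz on 10. Ruiz wins 10–7.
Mbeki–Dube: Mbeki 13–4.
Ekwueme vs Blum: 7 to 10, Blum.
Ekwueme–Ruiz: Ruiz 10–7.
Ekwueme vs Dube: Ekwueme wins 10–7.
Blum vs Ruiz: 3 for Blum, 14 for Ruiz — Ruiz by 14–3.
Blum vs Dube: Blum, 10–7.
Ruiz–Dube: Ruiz 10–7.
Dube is beaten in every head-to-head and is the Condorcet loser.

Dube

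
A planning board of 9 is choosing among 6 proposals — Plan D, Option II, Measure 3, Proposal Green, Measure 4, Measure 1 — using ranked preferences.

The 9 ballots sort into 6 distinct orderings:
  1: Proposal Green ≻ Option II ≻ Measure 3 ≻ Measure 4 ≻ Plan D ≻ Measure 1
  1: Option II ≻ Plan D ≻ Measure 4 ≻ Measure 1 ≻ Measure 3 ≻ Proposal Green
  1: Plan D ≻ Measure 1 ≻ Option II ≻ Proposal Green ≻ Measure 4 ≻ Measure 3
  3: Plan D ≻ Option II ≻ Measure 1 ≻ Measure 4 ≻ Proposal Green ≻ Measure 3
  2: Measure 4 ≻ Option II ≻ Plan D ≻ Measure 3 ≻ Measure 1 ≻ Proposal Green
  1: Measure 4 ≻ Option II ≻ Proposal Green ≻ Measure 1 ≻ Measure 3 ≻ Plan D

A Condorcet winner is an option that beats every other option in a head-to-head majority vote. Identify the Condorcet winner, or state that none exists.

Option II

Check each pair by majority over 9 ballots:
Plan D vs Option II: 4 to 5, Option II.
Plan D vs Measure 3: Plan D is ranked higher on 1+1+3+2 = 7 ballots, Measure 3 on 2. Plan D wins 7–2.
Plan D vs Proposal Green: Plan D preferred on 1+1+3+2 = 7 ballots; Plan D wins 7–2.
Plan D vs Measure 4: Plan D is ranked higher on 1+1+3 = 5 ballots, Measure 4 on 4. Plan D wins 5–4.
Plan D vs Measure 1: 8 to 1, Plan D.
Option II vs Measure 3: Option II is ranked higher on 1+1+1+3+2+1 = 9 ballots, Measure 3 on 0. Option II wins 9–0.
Option II vs Proposal Green: 1+1+3+2+1 = 8 for Option II, 1 for Proposal Green — Option II by 8–1.
Option II vs Measure 4: Option II is ranked higher on 1+1+1+3 = 6 ballots, Measure 4 on 3. Option II wins 6–3.
Option II vs Measure 1: Option II is ranked higher on 1+1+3+2+1 = 8 ballots, Measure 1 on 1. Option II wins 8–1.
Measure 3 vs Proposal Green: 1+2 = 3 for Measure 3, 6 for Proposal Green — Proposal Green by 6–3.
Measure 3 vs Measure 4: Measure 3 is ranked higher on 1 ballot, Measure 4 on 8. Measure 4 wins 8–1.
Measure 3 vs Measure 1: 1+2 = 3 for Measure 3, 6 for Measure 1 — Measure 1 by 6–3.
Proposal Green vs Measure 4: 2 to 7, Measure 4.
Proposal Green vs Measure 1: 1+1 = 2 for Proposal Green, 7 for Measure 1 — Measure 1 by 7–2.
Measure 4 vs Measure 1: 1+1+2+1 = 5 for Measure 4, 4 for Measure 1 — Measure 4 by 5–4.
Option II wins every pairwise contest, so Option II is the Condorcet winner.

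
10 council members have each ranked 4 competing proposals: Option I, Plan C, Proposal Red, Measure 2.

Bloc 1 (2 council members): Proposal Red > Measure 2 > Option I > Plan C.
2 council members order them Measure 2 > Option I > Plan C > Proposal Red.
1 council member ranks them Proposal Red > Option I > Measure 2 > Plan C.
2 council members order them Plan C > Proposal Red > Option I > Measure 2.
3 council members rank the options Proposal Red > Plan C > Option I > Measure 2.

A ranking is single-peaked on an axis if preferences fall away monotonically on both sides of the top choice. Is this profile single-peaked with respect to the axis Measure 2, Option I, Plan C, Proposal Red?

Axis positions: Measure 2=1, Option I=2, Plan C=3, Proposal Red=4.
Bloc 1: ranking walks positions 4-1-2-3; Measure 2 is ranked above Plan C even though Plan C lies between Measure 2 and the peak Proposal Red on the axis — preferences dip and rise again. Not single-peaked.
Bloc 2 (peak Measure 2 at position 1): ranking walks positions 1-2-3-4, expanding outward from the peak — single-peaked.
Bloc 3: ranking walks positions 4-2-1-3; Option I is ranked above Plan C even though Plan C lies between Option I and the peak Proposal Red on the axis — preferences dip and rise again. Not single-peaked.
Bloc 4 (peak Plan C at position 3): ranking walks positions 3-4-2-1, expanding outward from the peak — single-peaked.
Bloc 5 (peak Proposal Red at position 4): ranking walks positions 4-3-2-1, expanding outward from the peak — single-peaked.
Bloc 1 violates single-peakedness, so the profile is not single-peaked on this axis.

no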